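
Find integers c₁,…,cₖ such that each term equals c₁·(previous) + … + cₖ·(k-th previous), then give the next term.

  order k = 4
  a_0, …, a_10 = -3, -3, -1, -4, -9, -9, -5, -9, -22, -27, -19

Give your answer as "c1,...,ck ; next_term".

  a_4 = 1·-4 + -1·-1 + 1·-3 + 1·-3 = -9
  a_5 = 1·-9 + -1·-4 + 1·-1 + 1·-3 = -9
  a_6 = 1·-9 + -1·-9 + 1·-4 + 1·-1 = -5
  a_7 = 1·-5 + -1·-9 + 1·-9 + 1·-4 = -9
  a_8 = 1·-9 + -1·-5 + 1·-9 + 1·-9 = -22
  a_9 = 1·-22 + -1·-9 + 1·-5 + 1·-9 = -27
  a_10 = 1·-27 + -1·-22 + 1·-9 + 1·-5 = -19
  a_11 = 1·-19 + -1·-27 + 1·-22 + 1·-9 = -23

1,-1,1,1 ; -23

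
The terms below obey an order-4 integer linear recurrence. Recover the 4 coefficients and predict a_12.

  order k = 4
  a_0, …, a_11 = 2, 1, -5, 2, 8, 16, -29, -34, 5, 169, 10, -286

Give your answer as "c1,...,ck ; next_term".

  a_4 = 0·2 + -1·-5 + -3·1 + 3·2 = 8
  a_5 = 0·8 + -1·2 + -3·-5 + 3·1 = 16
  a_6 = 0·16 + -1·8 + -3·2 + 3·-5 = -29
  a_7 = 0·-29 + -1·16 + -3·8 + 3·2 = -34
  a_8 = 0·-34 + -1·-29 + -3·16 + 3·8 = 5
  a_9 = 0·5 + -1·-34 + -3·-29 + 3·16 = 169
  a_10 = 0·169 + -1·5 + -3·-34 + 3·-29 = 10
  a_11 = 0·10 + -1·169 + -3·5 + 3·-34 = -286
  a_12 = 0·-286 + -1·10 + -3·169 + 3·5 = -502

0,-1,-3,3 ; -502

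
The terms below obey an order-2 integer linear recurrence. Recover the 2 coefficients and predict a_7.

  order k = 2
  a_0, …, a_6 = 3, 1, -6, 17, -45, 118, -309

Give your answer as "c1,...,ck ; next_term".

-3,-1 ; 809

  a_2 = -3·1 + -1·3 = -6
  a_3 = -3·-6 + -1·1 = 17
  a_4 = -3·17 + -1·-6 = -45
  a_5 = -3·-45 + -1·17 = 118
  a_6 = -3·118 + -1·-45 = -309
  a_7 = -3·-309 + -1·118 = 809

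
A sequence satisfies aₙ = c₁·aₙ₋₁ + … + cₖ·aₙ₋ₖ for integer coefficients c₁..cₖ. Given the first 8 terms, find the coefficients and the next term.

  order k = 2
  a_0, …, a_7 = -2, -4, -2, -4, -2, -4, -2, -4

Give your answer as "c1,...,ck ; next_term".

  a_2 = 0·-4 + 1·-2 = -2
  a_3 = 0·-2 + 1·-4 = -4
  a_4 = 0·-4 + 1·-2 = -2
  a_5 = 0·-2 + 1·-4 = -4
  a_6 = 0·-4 + 1·-2 = -2
  a_7 = 0·-2 + 1·-4 = -4
  a_8 = 0·-4 + 1·-2 = -2

0,1 ; -2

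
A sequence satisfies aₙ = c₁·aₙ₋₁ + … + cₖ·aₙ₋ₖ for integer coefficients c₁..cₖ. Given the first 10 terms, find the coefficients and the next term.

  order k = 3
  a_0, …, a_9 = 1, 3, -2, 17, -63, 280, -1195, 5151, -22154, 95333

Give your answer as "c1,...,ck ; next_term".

  a_3 = -4·-2 + 2·3 + 3·1 = 17
  a_4 = -4·17 + 2·-2 + 3·3 = -63
  a_5 = -4·-63 + 2·17 + 3·-2 = 280
  a_6 = -4·280 + 2·-63 + 3·17 = -1195
  a_7 = -4·-1195 + 2·280 + 3·-63 = 5151
  a_8 = -4·5151 + 2·-1195 + 3·280 = -22154
  a_9 = -4·-22154 + 2·5151 + 3·-1195 = 95333
  a_10 = -4·95333 + 2·-22154 + 3·5151 = -410187

-4,2,3 ; -410187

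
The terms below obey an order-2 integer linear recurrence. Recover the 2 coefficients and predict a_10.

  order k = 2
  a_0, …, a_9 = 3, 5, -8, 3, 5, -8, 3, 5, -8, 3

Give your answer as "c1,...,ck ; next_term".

  a_2 = -1·5 + -1·3 = -8
  a_3 = -1·-8 + -1·5 = 3
  a_4 = -1·3 + -1·-8 = 5
  a_5 = -1·5 + -1·3 = -8
  a_6 = -1·-8 + -1·5 = 3
  a_7 = -1·3 + -1·-8 = 5
  a_8 = -1·5 + -1·3 = -8
  a_9 = -1·-8 + -1·5 = 3
  a_10 = -1·3 + -1·-8 = 5

-1,-1 ; 5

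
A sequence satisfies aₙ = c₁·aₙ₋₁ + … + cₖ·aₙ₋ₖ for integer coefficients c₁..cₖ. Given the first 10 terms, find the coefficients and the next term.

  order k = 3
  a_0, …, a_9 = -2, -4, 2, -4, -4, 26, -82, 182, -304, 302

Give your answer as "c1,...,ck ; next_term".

-3,-2,3 ; 248

  a_3 = -3·2 + -2·-4 + 3·-2 = -4
  a_4 = -3·-4 + -2·2 + 3·-4 = -4
  a_5 = -3·-4 + -2·-4 + 3·2 = 26
  a_6 = -3·26 + -2·-4 + 3·-4 = -82
  a_7 = -3·-82 + -2·26 + 3·-4 = 182
  a_8 = -3·182 + -2·-82 + 3·26 = -304
  a_9 = -3·-304 + -2·182 + 3·-82 = 302
  a_10 = -3·302 + -2·-304 + 3·182 = 248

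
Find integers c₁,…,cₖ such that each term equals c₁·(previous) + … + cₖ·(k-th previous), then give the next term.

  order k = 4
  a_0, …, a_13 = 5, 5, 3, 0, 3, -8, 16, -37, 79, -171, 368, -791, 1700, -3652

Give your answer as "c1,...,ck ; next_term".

-2,1,1,-1 ; 7845

  a_4 = -2·0 + 1·3 + 1·5 + -1·5 = 3
  a_5 = -2·3 + 1·0 + 1·3 + -1·5 = -8
  a_6 = -2·-8 + 1·3 + 1·0 + -1·3 = 16
  a_7 = -2·16 + 1·-8 + 1·3 + -1·0 = -37
  a_8 = -2·-37 + 1·16 + 1·-8 + -1·3 = 79
  a_9 = -2·79 + 1·-37 + 1·16 + -1·-8 = -171
  a_10 = -2·-171 + 1·79 + 1·-37 + -1·16 = 368
  a_11 = -2·368 + 1·-171 + 1·79 + -1·-37 = -791
  a_12 = -2·-791 + 1·368 + 1·-171 + -1·79 = 1700
  a_13 = -2·1700 + 1·-791 + 1·368 + -1·-171 = -3652
  a_14 = -2·-3652 + 1·1700 + 1·-791 + -1·368 = 7845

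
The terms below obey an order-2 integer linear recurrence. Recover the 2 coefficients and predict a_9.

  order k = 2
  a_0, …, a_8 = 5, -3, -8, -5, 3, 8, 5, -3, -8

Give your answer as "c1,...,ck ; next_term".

1,-1 ; -5

  a_2 = 1·-3 + -1·5 = -8
  a_3 = 1·-8 + -1·-3 = -5
  a_4 = 1·-5 + -1·-8 = 3
  a_5 = 1·3 + -1·-5 = 8
  a_6 = 1·8 + -1·3 = 5
  a_7 = 1·5 + -1·8 = -3
  a_8 = 1·-3 + -1·5 = -8
  a_9 = 1·-8 + -1·-3 = -5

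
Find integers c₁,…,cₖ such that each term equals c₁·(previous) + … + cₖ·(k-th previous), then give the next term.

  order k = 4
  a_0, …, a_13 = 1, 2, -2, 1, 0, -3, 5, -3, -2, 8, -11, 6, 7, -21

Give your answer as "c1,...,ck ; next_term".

-1,-1,0,-1 ; 25

  a_4 = -1·1 + -1·-2 + 0·2 + -1·1 = 0
  a_5 = -1·0 + -1·1 + 0·-2 + -1·2 = -3
  a_6 = -1·-3 + -1·0 + 0·1 + -1·-2 = 5
  a_7 = -1·5 + -1·-3 + 0·0 + -1·1 = -3
  a_8 = -1·-3 + -1·5 + 0·-3 + -1·0 = -2
  a_9 = -1·-2 + -1·-3 + 0·5 + -1·-3 = 8
  a_10 = -1·8 + -1·-2 + 0·-3 + -1·5 = -11
  a_11 = -1·-11 + -1·8 + 0·-2 + -1·-3 = 6
  a_12 = -1·6 + -1·-11 + 0·8 + -1·-2 = 7
  a_13 = -1·7 + -1·6 + 0·-11 + -1·8 = -21
  a_14 = -1·-21 + -1·7 + 0·6 + -1·-11 = 25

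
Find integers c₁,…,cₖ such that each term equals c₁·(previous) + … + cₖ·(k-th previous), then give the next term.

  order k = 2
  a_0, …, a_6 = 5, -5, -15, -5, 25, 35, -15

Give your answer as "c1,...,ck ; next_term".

1,-2 ; -85

  a_2 = 1·-5 + -2·5 = -15
  a_3 = 1·-15 + -2·-5 = -5
  a_4 = 1·-5 + -2·-15 = 25
  a_5 = 1·25 + -2·-5 = 35
  a_6 = 1·35 + -2·25 = -15
  a_7 = 1·-15 + -2·35 = -85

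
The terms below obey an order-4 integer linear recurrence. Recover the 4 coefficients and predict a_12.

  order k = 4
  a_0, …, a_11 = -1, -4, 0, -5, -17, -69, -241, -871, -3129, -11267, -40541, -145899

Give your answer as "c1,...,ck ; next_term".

3,2,0,2 ; -525037

  a_4 = 3·-5 + 2·0 + 0·-4 + 2·-1 = -17
  a_5 = 3·-17 + 2·-5 + 0·0 + 2·-4 = -69
  a_6 = 3·-69 + 2·-17 + 0·-5 + 2·0 = -241
  a_7 = 3·-241 + 2·-69 + 0·-17 + 2·-5 = -871
  a_8 = 3·-871 + 2·-241 + 0·-69 + 2·-17 = -3129
  a_9 = 3·-3129 + 2·-871 + 0·-241 + 2·-69 = -11267
  a_10 = 3·-11267 + 2·-3129 + 0·-871 + 2·-241 = -40541
  a_11 = 3·-40541 + 2·-11267 + 0·-3129 + 2·-871 = -145899
  a_12 = 3·-145899 + 2·-40541 + 0·-11267 + 2·-3129 = -525037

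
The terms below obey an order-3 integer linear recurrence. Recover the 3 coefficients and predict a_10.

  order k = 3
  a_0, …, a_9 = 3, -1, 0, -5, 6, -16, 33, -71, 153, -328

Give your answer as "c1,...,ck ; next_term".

  a_3 = -1·0 + 2·-1 + -1·3 = -5
  a_4 = -1·-5 + 2·0 + -1·-1 = 6
  a_5 = -1·6 + 2·-5 + -1·0 = -16
  a_6 = -1·-16 + 2·6 + -1·-5 = 33
  a_7 = -1·33 + 2·-16 + -1·6 = -71
  a_8 = -1·-71 + 2·33 + -1·-16 = 153
  a_9 = -1·153 + 2·-71 + -1·33 = -328
  a_10 = -1·-328 + 2·153 + -1·-71 = 705

-1,2,-1 ; 705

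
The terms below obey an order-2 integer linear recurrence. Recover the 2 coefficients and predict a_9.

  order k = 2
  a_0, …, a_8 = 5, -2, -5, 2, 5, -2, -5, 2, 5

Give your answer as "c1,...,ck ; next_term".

0,-1 ; -2

  a_2 = 0·-2 + -1·5 = -5
  a_3 = 0·-5 + -1·-2 = 2
  a_4 = 0·2 + -1·-5 = 5
  a_5 = 0·5 + -1·2 = -2
  a_6 = 0·-2 + -1·5 = -5
  a_7 = 0·-5 + -1·-2 = 2
  a_8 = 0·2 + -1·-5 = 5
  a_9 = 0·5 + -1·2 = -2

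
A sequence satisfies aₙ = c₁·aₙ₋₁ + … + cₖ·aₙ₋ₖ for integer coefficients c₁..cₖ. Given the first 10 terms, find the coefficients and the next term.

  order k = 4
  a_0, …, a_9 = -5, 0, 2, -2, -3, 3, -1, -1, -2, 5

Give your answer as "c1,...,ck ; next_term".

  a_4 = -1·-2 + 0·2 + 0·0 + 1·-5 = -3
  a_5 = -1·-3 + 0·-2 + 0·2 + 1·0 = 3
  a_6 = -1·3 + 0·-3 + 0·-2 + 1·2 = -1
  a_7 = -1·-1 + 0·3 + 0·-3 + 1·-2 = -1
  a_8 = -1·-1 + 0·-1 + 0·3 + 1·-3 = -2
  a_9 = -1·-2 + 0·-1 + 0·-1 + 1·3 = 5
  a_10 = -1·5 + 0·-2 + 0·-1 + 1·-1 = -6

-1,0,0,1 ; -6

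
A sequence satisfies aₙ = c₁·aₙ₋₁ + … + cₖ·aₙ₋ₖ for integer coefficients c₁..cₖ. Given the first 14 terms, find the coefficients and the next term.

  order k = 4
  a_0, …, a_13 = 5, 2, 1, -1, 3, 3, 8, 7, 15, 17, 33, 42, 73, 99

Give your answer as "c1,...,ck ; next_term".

  a_4 = 1·-1 + 1·1 + -1·2 + 1·5 = 3
  a_5 = 1·3 + 1·-1 + -1·1 + 1·2 = 3
  a_6 = 1·3 + 1·3 + -1·-1 + 1·1 = 8
  a_7 = 1·8 + 1·3 + -1·3 + 1·-1 = 7
  a_8 = 1·7 + 1·8 + -1·3 + 1·3 = 15
  a_9 = 1·15 + 1·7 + -1·8 + 1·3 = 17
  a_10 = 1·17 + 1·15 + -1·7 + 1·8 = 33
  a_11 = 1·33 + 1·17 + -1·15 + 1·7 = 42
  a_12 = 1·42 + 1·33 + -1·17 + 1·15 = 73
  a_13 = 1·73 + 1·42 + -1·33 + 1·17 = 99
  a_14 = 1·99 + 1·73 + -1·42 + 1·33 = 163

1,1,-1,1 ; 163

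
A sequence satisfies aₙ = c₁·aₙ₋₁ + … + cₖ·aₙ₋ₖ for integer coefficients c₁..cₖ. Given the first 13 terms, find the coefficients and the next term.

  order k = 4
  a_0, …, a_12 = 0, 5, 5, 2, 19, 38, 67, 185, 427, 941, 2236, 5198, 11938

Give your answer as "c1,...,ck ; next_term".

2,0,3,-3 ; 27761

  a_4 = 2·2 + 0·5 + 3·5 + -3·0 = 19
  a_5 = 2·19 + 0·2 + 3·5 + -3·5 = 38
  a_6 = 2·38 + 0·19 + 3·2 + -3·5 = 67
  a_7 = 2·67 + 0·38 + 3·19 + -3·2 = 185
  a_8 = 2·185 + 0·67 + 3·38 + -3·19 = 427
  a_9 = 2·427 + 0·185 + 3·67 + -3·38 = 941
  a_10 = 2·941 + 0·427 + 3·185 + -3·67 = 2236
  a_11 = 2·2236 + 0·941 + 3·427 + -3·185 = 5198
  a_12 = 2·5198 + 0·2236 + 3·941 + -3·427 = 11938
  a_13 = 2·11938 + 0·5198 + 3·2236 + -3·941 = 27761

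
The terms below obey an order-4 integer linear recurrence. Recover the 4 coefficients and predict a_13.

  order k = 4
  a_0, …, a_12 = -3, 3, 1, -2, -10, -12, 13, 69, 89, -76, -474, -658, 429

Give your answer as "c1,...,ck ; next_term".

  a_4 = 1·-2 + -2·1 + -3·3 + -1·-3 = -10
  a_5 = 1·-10 + -2·-2 + -3·1 + -1·3 = -12
  a_6 = 1·-12 + -2·-10 + -3·-2 + -1·1 = 13
  a_7 = 1·13 + -2·-12 + -3·-10 + -1·-2 = 69
  a_8 = 1·69 + -2·13 + -3·-12 + -1·-10 = 89
  a_9 = 1·89 + -2·69 + -3·13 + -1·-12 = -76
  a_10 = 1·-76 + -2·89 + -3·69 + -1·13 = -474
  a_11 = 1·-474 + -2·-76 + -3·89 + -1·69 = -658
  a_12 = 1·-658 + -2·-474 + -3·-76 + -1·89 = 429
  a_13 = 1·429 + -2·-658 + -3·-474 + -1·-76 = 3243

1,-2,-3,-1 ; 3243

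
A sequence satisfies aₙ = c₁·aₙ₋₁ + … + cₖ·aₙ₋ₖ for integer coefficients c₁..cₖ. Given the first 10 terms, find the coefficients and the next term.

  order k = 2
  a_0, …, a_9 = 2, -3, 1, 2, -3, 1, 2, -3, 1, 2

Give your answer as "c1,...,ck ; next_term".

  a_2 = -1·-3 + -1·2 = 1
  a_3 = -1·1 + -1·-3 = 2
  a_4 = -1·2 + -1·1 = -3
  a_5 = -1·-3 + -1·2 = 1
  a_6 = -1·1 + -1·-3 = 2
  a_7 = -1·2 + -1·1 = -3
  a_8 = -1·-3 + -1·2 = 1
  a_9 = -1·1 + -1·-3 = 2
  a_10 = -1·2 + -1·1 = -3

-1,-1 ; -3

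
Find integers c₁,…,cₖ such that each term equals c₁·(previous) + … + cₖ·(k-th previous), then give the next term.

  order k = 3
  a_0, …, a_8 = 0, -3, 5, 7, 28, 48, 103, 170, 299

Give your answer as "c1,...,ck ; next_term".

  a_3 = 2·5 + 1·-3 + -3·0 = 7
  a_4 = 2·7 + 1·5 + -3·-3 = 28
  a_5 = 2·28 + 1·7 + -3·5 = 48
  a_6 = 2·48 + 1·28 + -3·7 = 103
  a_7 = 2·103 + 1·48 + -3·28 = 170
  a_8 = 2·170 + 1·103 + -3·48 = 299
  a_9 = 2·299 + 1·170 + -3·103 = 459

2,1,-3 ; 459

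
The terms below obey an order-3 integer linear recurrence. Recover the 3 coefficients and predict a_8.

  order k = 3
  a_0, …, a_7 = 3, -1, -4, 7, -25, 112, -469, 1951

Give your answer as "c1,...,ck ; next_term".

-4,0,-3 ; -8140

  a_3 = -4·-4 + 0·-1 + -3·3 = 7
  a_4 = -4·7 + 0·-4 + -3·-1 = -25
  a_5 = -4·-25 + 0·7 + -3·-4 = 112
  a_6 = -4·112 + 0·-25 + -3·7 = -469
  a_7 = -4·-469 + 0·112 + -3·-25 = 1951
  a_8 = -4·1951 + 0·-469 + -3·112 = -8140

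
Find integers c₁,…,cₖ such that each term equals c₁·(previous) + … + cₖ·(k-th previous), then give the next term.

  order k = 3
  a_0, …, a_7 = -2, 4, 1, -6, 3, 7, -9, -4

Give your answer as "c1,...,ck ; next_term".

0,-1,1 ; 16

  a_3 = 0·1 + -1·4 + 1·-2 = -6
  a_4 = 0·-6 + -1·1 + 1·4 = 3
  a_5 = 0·3 + -1·-6 + 1·1 = 7
  a_6 = 0·7 + -1·3 + 1·-6 = -9
  a_7 = 0·-9 + -1·7 + 1·3 = -4
  a_8 = 0·-4 + -1·-9 + 1·7 = 16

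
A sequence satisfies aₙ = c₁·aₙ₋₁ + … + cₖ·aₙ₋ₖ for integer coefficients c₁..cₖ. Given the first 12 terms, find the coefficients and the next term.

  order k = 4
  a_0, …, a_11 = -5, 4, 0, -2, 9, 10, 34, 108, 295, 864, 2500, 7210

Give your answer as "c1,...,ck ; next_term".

  a_4 = 2·-2 + 2·0 + 2·4 + -1·-5 = 9
  a_5 = 2·9 + 2·-2 + 2·0 + -1·4 = 10
  a_6 = 2·10 + 2·9 + 2·-2 + -1·0 = 34
  a_7 = 2·34 + 2·10 + 2·9 + -1·-2 = 108
  a_8 = 2·108 + 2·34 + 2·10 + -1·9 = 295
  a_9 = 2·295 + 2·108 + 2·34 + -1·10 = 864
  a_10 = 2·864 + 2·295 + 2·108 + -1·34 = 2500
  a_11 = 2·2500 + 2·864 + 2·295 + -1·108 = 7210
  a_12 = 2·7210 + 2·2500 + 2·864 + -1·295 = 20853

2,2,2,-1 ; 20853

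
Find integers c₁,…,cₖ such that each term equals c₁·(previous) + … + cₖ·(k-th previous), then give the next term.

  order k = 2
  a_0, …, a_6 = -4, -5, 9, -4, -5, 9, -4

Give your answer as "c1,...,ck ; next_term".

-1,-1 ; -5

  a_2 = -1·-5 + -1·-4 = 9
  a_3 = -1·9 + -1·-5 = -4
  a_4 = -1·-4 + -1·9 = -5
  a_5 = -1·-5 + -1·-4 = 9
  a_6 = -1·9 + -1·-5 = -4
  a_7 = -1·-4 + -1·9 = -5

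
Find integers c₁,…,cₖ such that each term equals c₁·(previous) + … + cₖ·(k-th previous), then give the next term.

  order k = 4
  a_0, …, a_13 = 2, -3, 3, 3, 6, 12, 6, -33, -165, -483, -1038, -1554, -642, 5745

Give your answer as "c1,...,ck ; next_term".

3,-2,-3,-3 ; 26295

  a_4 = 3·3 + -2·3 + -3·-3 + -3·2 = 6
  a_5 = 3·6 + -2·3 + -3·3 + -3·-3 = 12
  a_6 = 3·12 + -2·6 + -3·3 + -3·3 = 6
  a_7 = 3·6 + -2·12 + -3·6 + -3·3 = -33
  a_8 = 3·-33 + -2·6 + -3·12 + -3·6 = -165
  a_9 = 3·-165 + -2·-33 + -3·6 + -3·12 = -483
  a_10 = 3·-483 + -2·-165 + -3·-33 + -3·6 = -1038
  a_11 = 3·-1038 + -2·-483 + -3·-165 + -3·-33 = -1554
  a_12 = 3·-1554 + -2·-1038 + -3·-483 + -3·-165 = -642
  a_13 = 3·-642 + -2·-1554 + -3·-1038 + -3·-483 = 5745
  a_14 = 3·5745 + -2·-642 + -3·-1554 + -3·-1038 = 26295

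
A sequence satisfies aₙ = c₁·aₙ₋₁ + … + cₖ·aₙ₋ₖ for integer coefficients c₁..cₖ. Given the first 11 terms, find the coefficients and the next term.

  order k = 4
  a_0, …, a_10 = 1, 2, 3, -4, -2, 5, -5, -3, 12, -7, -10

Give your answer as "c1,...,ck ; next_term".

  a_4 = 0·-4 + -1·3 + 1·2 + -1·1 = -2
  a_5 = 0·-2 + -1·-4 + 1·3 + -1·2 = 5
  a_6 = 0·5 + -1·-2 + 1·-4 + -1·3 = -5
  a_7 = 0·-5 + -1·5 + 1·-2 + -1·-4 = -3
  a_8 = 0·-3 + -1·-5 + 1·5 + -1·-2 = 12
  a_9 = 0·12 + -1·-3 + 1·-5 + -1·5 = -7
  a_10 = 0·-7 + -1·12 + 1·-3 + -1·-5 = -10
  a_11 = 0·-10 + -1·-7 + 1·12 + -1·-3 = 22

0,-1,1,-1 ; 22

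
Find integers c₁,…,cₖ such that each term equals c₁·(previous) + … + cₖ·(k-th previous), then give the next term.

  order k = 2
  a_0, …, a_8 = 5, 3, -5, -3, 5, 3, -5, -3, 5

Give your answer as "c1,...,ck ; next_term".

  a_2 = 0·3 + -1·5 = -5
  a_3 = 0·-5 + -1·3 = -3
  a_4 = 0·-3 + -1·-5 = 5
  a_5 = 0·5 + -1·-3 = 3
  a_6 = 0·3 + -1·5 = -5
  a_7 = 0·-5 + -1·3 = -3
  a_8 = 0·-3 + -1·-5 = 5
  a_9 = 0·5 + -1·-3 = 3

0,-1 ; 3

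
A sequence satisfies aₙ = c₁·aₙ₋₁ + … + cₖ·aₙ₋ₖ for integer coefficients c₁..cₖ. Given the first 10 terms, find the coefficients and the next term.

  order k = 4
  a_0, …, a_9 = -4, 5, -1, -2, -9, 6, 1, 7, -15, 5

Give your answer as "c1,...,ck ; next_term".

0,0,-1,1 ; -6

  a_4 = 0·-2 + 0·-1 + -1·5 + 1·-4 = -9
  a_5 = 0·-9 + 0·-2 + -1·-1 + 1·5 = 6
  a_6 = 0·6 + 0·-9 + -1·-2 + 1·-1 = 1
  a_7 = 0·1 + 0·6 + -1·-9 + 1·-2 = 7
  a_8 = 0·7 + 0·1 + -1·6 + 1·-9 = -15
  a_9 = 0·-15 + 0·7 + -1·1 + 1·6 = 5
  a_10 = 0·5 + 0·-15 + -1·7 + 1·1 = -6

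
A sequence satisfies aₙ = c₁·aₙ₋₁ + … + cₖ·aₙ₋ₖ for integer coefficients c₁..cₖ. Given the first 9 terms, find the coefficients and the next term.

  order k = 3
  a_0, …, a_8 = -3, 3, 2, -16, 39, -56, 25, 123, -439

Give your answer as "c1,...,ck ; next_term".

-2,-1,3 ; 830

  a_3 = -2·2 + -1·3 + 3·-3 = -16
  a_4 = -2·-16 + -1·2 + 3·3 = 39
  a_5 = -2·39 + -1·-16 + 3·2 = -56
  a_6 = -2·-56 + -1·39 + 3·-16 = 25
  a_7 = -2·25 + -1·-56 + 3·39 = 123
  a_8 = -2·123 + -1·25 + 3·-56 = -439
  a_9 = -2·-439 + -1·123 + 3·25 = 830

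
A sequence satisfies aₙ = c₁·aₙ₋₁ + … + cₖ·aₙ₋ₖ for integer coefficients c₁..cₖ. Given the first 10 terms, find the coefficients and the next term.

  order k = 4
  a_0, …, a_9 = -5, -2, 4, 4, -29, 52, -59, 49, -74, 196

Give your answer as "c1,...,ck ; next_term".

  a_4 = -2·4 + -1·4 + 1·-2 + 3·-5 = -29
  a_5 = -2·-29 + -1·4 + 1·4 + 3·-2 = 52
  a_6 = -2·52 + -1·-29 + 1·4 + 3·4 = -59
  a_7 = -2·-59 + -1·52 + 1·-29 + 3·4 = 49
  a_8 = -2·49 + -1·-59 + 1·52 + 3·-29 = -74
  a_9 = -2·-74 + -1·49 + 1·-59 + 3·52 = 196
  a_10 = -2·196 + -1·-74 + 1·49 + 3·-59 = -446

-2,-1,1,3 ; -446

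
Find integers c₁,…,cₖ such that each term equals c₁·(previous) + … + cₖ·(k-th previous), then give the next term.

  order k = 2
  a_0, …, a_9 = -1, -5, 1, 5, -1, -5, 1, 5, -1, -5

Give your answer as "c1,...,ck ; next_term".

0,-1 ; 1

  a_2 = 0·-5 + -1·-1 = 1
  a_3 = 0·1 + -1·-5 = 5
  a_4 = 0·5 + -1·1 = -1
  a_5 = 0·-1 + -1·5 = -5
  a_6 = 0·-5 + -1·-1 = 1
  a_7 = 0·1 + -1·-5 = 5
  a_8 = 0·5 + -1·1 = -1
  a_9 = 0·-1 + -1·5 = -5
  a_10 = 0·-5 + -1·-1 = 1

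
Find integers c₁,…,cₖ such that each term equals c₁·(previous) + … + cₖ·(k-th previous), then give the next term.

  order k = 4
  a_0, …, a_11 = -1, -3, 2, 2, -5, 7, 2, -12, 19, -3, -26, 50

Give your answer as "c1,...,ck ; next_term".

0,0,2,-1 ; -25

  a_4 = 0·2 + 0·2 + 2·-3 + -1·-1 = -5
  a_5 = 0·-5 + 0·2 + 2·2 + -1·-3 = 7
  a_6 = 0·7 + 0·-5 + 2·2 + -1·2 = 2
  a_7 = 0·2 + 0·7 + 2·-5 + -1·2 = -12
  a_8 = 0·-12 + 0·2 + 2·7 + -1·-5 = 19
  a_9 = 0·19 + 0·-12 + 2·2 + -1·7 = -3
  a_10 = 0·-3 + 0·19 + 2·-12 + -1·2 = -26
  a_11 = 0·-26 + 0·-3 + 2·19 + -1·-12 = 50
  a_12 = 0·50 + 0·-26 + 2·-3 + -1·19 = -25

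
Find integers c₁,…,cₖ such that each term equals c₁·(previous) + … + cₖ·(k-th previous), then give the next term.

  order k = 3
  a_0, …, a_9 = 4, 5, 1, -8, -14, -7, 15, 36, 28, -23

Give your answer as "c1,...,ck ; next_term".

1,-1,-1 ; -87

  a_3 = 1·1 + -1·5 + -1·4 = -8
  a_4 = 1·-8 + -1·1 + -1·5 = -14
  a_5 = 1·-14 + -1·-8 + -1·1 = -7
  a_6 = 1·-7 + -1·-14 + -1·-8 = 15
  a_7 = 1·15 + -1·-7 + -1·-14 = 36
  a_8 = 1·36 + -1·15 + -1·-7 = 28
  a_9 = 1·28 + -1·36 + -1·15 = -23
  a_10 = 1·-23 + -1·28 + -1·36 = -87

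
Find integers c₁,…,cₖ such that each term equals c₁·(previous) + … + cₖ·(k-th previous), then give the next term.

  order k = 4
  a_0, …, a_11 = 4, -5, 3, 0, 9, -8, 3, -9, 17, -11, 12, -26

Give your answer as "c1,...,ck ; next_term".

0,0,-1,1 ; 28

  a_4 = 0·0 + 0·3 + -1·-5 + 1·4 = 9
  a_5 = 0·9 + 0·0 + -1·3 + 1·-5 = -8
  a_6 = 0·-8 + 0·9 + -1·0 + 1·3 = 3
  a_7 = 0·3 + 0·-8 + -1·9 + 1·0 = -9
  a_8 = 0·-9 + 0·3 + -1·-8 + 1·9 = 17
  a_9 = 0·17 + 0·-9 + -1·3 + 1·-8 = -11
  a_10 = 0·-11 + 0·17 + -1·-9 + 1·3 = 12
  a_11 = 0·12 + 0·-11 + -1·17 + 1·-9 = -26
  a_12 = 0·-26 + 0·12 + -1·-11 + 1·17 = 28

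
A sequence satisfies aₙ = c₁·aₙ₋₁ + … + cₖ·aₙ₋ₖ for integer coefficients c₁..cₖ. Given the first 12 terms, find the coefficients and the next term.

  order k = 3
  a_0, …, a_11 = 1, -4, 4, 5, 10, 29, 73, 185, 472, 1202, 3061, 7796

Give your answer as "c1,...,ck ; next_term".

2,1,1 ; 19855

  a_3 = 2·4 + 1·-4 + 1·1 = 5
  a_4 = 2·5 + 1·4 + 1·-4 = 10
  a_5 = 2·10 + 1·5 + 1·4 = 29
  a_6 = 2·29 + 1·10 + 1·5 = 73
  a_7 = 2·73 + 1·29 + 1·10 = 185
  a_8 = 2·185 + 1·73 + 1·29 = 472
  a_9 = 2·472 + 1·185 + 1·73 = 1202
  a_10 = 2·1202 + 1·472 + 1·185 = 3061
  a_11 = 2·3061 + 1·1202 + 1·472 = 7796
  a_12 = 2·7796 + 1·3061 + 1·1202 = 19855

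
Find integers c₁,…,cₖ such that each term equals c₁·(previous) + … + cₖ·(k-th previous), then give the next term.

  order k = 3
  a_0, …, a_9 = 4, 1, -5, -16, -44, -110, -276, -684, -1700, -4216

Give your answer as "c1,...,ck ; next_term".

  a_3 = 2·-5 + 2·1 + -2·4 = -16
  a_4 = 2·-16 + 2·-5 + -2·1 = -44
  a_5 = 2·-44 + 2·-16 + -2·-5 = -110
  a_6 = 2·-110 + 2·-44 + -2·-16 = -276
  a_7 = 2·-276 + 2·-110 + -2·-44 = -684
  a_8 = 2·-684 + 2·-276 + -2·-110 = -1700
  a_9 = 2·-1700 + 2·-684 + -2·-276 = -4216
  a_10 = 2·-4216 + 2·-1700 + -2·-684 = -10464

2,2,-2 ; -10464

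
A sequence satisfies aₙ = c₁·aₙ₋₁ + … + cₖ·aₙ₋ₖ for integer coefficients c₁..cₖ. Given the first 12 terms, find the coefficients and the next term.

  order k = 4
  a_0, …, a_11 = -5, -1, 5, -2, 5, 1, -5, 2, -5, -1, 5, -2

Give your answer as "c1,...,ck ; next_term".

  a_4 = 0·-2 + 0·5 + 0·-1 + -1·-5 = 5
  a_5 = 0·5 + 0·-2 + 0·5 + -1·-1 = 1
  a_6 = 0·1 + 0·5 + 0·-2 + -1·5 = -5
  a_7 = 0·-5 + 0·1 + 0·5 + -1·-2 = 2
  a_8 = 0·2 + 0·-5 + 0·1 + -1·5 = -5
  a_9 = 0·-5 + 0·2 + 0·-5 + -1·1 = -1
  a_10 = 0·-1 + 0·-5 + 0·2 + -1·-5 = 5
  a_11 = 0·5 + 0·-1 + 0·-5 + -1·2 = -2
  a_12 = 0·-2 + 0·5 + 0·-1 + -1·-5 = 5

0,0,0,-1 ; 5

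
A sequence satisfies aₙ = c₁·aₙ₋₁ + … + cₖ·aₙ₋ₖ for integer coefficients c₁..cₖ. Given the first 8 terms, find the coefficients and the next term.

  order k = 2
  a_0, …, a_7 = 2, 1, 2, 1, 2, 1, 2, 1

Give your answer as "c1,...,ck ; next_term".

  a_2 = 0·1 + 1·2 = 2
  a_3 = 0·2 + 1·1 = 1
  a_4 = 0·1 + 1·2 = 2
  a_5 = 0·2 + 1·1 = 1
  a_6 = 0·1 + 1·2 = 2
  a_7 = 0·2 + 1·1 = 1
  a_8 = 0·1 + 1·2 = 2

0,1 ; 2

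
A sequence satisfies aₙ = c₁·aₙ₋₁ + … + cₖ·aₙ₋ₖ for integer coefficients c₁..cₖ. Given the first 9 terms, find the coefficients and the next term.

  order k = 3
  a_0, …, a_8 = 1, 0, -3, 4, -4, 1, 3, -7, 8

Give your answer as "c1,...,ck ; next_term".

-1,0,1 ; -5

  a_3 = -1·-3 + 0·0 + 1·1 = 4
  a_4 = -1·4 + 0·-3 + 1·0 = -4
  a_5 = -1·-4 + 0·4 + 1·-3 = 1
  a_6 = -1·1 + 0·-4 + 1·4 = 3
  a_7 = -1·3 + 0·1 + 1·-4 = -7
  a_8 = -1·-7 + 0·3 + 1·1 = 8
  a_9 = -1·8 + 0·-7 + 1·3 = -5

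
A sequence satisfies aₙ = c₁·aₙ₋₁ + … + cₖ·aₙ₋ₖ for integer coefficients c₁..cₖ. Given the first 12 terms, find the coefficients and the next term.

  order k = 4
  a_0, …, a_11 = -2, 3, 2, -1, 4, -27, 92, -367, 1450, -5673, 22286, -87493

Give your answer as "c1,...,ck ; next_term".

-3,3,-3,-2 ; 343456

  a_4 = -3·-1 + 3·2 + -3·3 + -2·-2 = 4
  a_5 = -3·4 + 3·-1 + -3·2 + -2·3 = -27
  a_6 = -3·-27 + 3·4 + -3·-1 + -2·2 = 92
  a_7 = -3·92 + 3·-27 + -3·4 + -2·-1 = -367
  a_8 = -3·-367 + 3·92 + -3·-27 + -2·4 = 1450
  a_9 = -3·1450 + 3·-367 + -3·92 + -2·-27 = -5673
  a_10 = -3·-5673 + 3·1450 + -3·-367 + -2·92 = 22286
  a_11 = -3·22286 + 3·-5673 + -3·1450 + -2·-367 = -87493
  a_12 = -3·-87493 + 3·22286 + -3·-5673 + -2·1450 = 343456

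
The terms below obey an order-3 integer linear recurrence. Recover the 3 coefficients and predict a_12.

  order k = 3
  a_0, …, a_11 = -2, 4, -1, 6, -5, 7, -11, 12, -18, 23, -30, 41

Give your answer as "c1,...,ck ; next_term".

0,1,-1 ; -53

  a_3 = 0·-1 + 1·4 + -1·-2 = 6
  a_4 = 0·6 + 1·-1 + -1·4 = -5
  a_5 = 0·-5 + 1·6 + -1·-1 = 7
  a_6 = 0·7 + 1·-5 + -1·6 = -11
  a_7 = 0·-11 + 1·7 + -1·-5 = 12
  a_8 = 0·12 + 1·-11 + -1·7 = -18
  a_9 = 0·-18 + 1·12 + -1·-11 = 23
  a_10 = 0·23 + 1·-18 + -1·12 = -30
  a_11 = 0·-30 + 1·23 + -1·-18 = 41
  a_12 = 0·41 + 1·-30 + -1·23 = -53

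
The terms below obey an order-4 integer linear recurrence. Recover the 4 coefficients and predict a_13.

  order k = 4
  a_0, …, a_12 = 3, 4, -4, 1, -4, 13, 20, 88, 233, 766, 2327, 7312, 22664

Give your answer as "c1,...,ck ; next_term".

  a_4 = 3·1 + 1·-4 + -3·4 + 3·3 = -4
  a_5 = 3·-4 + 1·1 + -3·-4 + 3·4 = 13
  a_6 = 3·13 + 1·-4 + -3·1 + 3·-4 = 20
  a_7 = 3·20 + 1·13 + -3·-4 + 3·1 = 88
  a_8 = 3·88 + 1·20 + -3·13 + 3·-4 = 233
  a_9 = 3·233 + 1·88 + -3·20 + 3·13 = 766
  a_10 = 3·766 + 1·233 + -3·88 + 3·20 = 2327
  a_11 = 3·2327 + 1·766 + -3·233 + 3·88 = 7312
  a_12 = 3·7312 + 1·2327 + -3·766 + 3·233 = 22664
  a_13 = 3·22664 + 1·7312 + -3·2327 + 3·766 = 70621

3,1,-3,3 ; 70621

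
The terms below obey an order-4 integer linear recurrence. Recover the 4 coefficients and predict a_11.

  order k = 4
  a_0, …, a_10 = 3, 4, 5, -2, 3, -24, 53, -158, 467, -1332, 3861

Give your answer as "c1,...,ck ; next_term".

  a_4 = -2·-2 + 2·5 + -2·4 + -1·3 = 3
  a_5 = -2·3 + 2·-2 + -2·5 + -1·4 = -24
  a_6 = -2·-24 + 2·3 + -2·-2 + -1·5 = 53
  a_7 = -2·53 + 2·-24 + -2·3 + -1·-2 = -158
  a_8 = -2·-158 + 2·53 + -2·-24 + -1·3 = 467
  a_9 = -2·467 + 2·-158 + -2·53 + -1·-24 = -1332
  a_10 = -2·-1332 + 2·467 + -2·-158 + -1·53 = 3861
  a_11 = -2·3861 + 2·-1332 + -2·467 + -1·-158 = -11162

-2,2,-2,-1 ; -11162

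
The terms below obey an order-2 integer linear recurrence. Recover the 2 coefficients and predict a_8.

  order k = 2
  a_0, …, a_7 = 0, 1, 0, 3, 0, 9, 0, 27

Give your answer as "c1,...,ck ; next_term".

  a_2 = 0·1 + 3·0 = 0
  a_3 = 0·0 + 3·1 = 3
  a_4 = 0·3 + 3·0 = 0
  a_5 = 0·0 + 3·3 = 9
  a_6 = 0·9 + 3·0 = 0
  a_7 = 0·0 + 3·9 = 27
  a_8 = 0·27 + 3·0 = 0

0,3 ; 0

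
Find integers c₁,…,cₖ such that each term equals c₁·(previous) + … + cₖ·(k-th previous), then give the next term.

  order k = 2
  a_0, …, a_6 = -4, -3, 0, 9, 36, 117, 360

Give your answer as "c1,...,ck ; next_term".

  a_2 = 4·-3 + -3·-4 = 0
  a_3 = 4·0 + -3·-3 = 9
  a_4 = 4·9 + -3·0 = 36
  a_5 = 4·36 + -3·9 = 117
  a_6 = 4·117 + -3·36 = 360
  a_7 = 4·360 + -3·117 = 1089

4,-3 ; 1089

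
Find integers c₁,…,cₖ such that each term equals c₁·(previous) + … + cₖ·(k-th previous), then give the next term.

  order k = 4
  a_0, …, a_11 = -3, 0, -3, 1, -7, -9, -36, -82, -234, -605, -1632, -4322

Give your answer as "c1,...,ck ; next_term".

  a_4 = 2·1 + 2·-3 + -1·0 + 1·-3 = -7
  a_5 = 2·-7 + 2·1 + -1·-3 + 1·0 = -9
  a_6 = 2·-9 + 2·-7 + -1·1 + 1·-3 = -36
  a_7 = 2·-36 + 2·-9 + -1·-7 + 1·1 = -82
  a_8 = 2·-82 + 2·-36 + -1·-9 + 1·-7 = -234
  a_9 = 2·-234 + 2·-82 + -1·-36 + 1·-9 = -605
  a_10 = 2·-605 + 2·-234 + -1·-82 + 1·-36 = -1632
  a_11 = 2·-1632 + 2·-605 + -1·-234 + 1·-82 = -4322
  a_12 = 2·-4322 + 2·-1632 + -1·-605 + 1·-234 = -11537

2,2,-1,1 ; -11537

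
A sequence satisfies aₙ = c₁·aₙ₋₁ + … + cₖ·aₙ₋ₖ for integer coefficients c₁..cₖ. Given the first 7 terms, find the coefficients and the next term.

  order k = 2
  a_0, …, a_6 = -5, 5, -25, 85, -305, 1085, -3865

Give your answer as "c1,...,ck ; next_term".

-3,2 ; 13765

  a_2 = -3·5 + 2·-5 = -25
  a_3 = -3·-25 + 2·5 = 85
  a_4 = -3·85 + 2·-25 = -305
  a_5 = -3·-305 + 2·85 = 1085
  a_6 = -3·1085 + 2·-305 = -3865
  a_7 = -3·-3865 + 2·1085 = 13765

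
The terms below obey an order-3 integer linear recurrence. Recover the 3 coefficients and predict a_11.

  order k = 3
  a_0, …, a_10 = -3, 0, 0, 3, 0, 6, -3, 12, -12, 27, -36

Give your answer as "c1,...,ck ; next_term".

0,2,-1 ; 66

  a_3 = 0·0 + 2·0 + -1·-3 = 3
  a_4 = 0·3 + 2·0 + -1·0 = 0
  a_5 = 0·0 + 2·3 + -1·0 = 6
  a_6 = 0·6 + 2·0 + -1·3 = -3
  a_7 = 0·-3 + 2·6 + -1·0 = 12
  a_8 = 0·12 + 2·-3 + -1·6 = -12
  a_9 = 0·-12 + 2·12 + -1·-3 = 27
  a_10 = 0·27 + 2·-12 + -1·12 = -36
  a_11 = 0·-36 + 2·27 + -1·-12 = 66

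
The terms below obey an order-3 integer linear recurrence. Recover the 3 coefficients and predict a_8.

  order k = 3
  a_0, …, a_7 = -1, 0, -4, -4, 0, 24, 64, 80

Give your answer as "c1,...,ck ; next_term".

  a_3 = 2·-4 + -2·0 + -4·-1 = -4
  a_4 = 2·-4 + -2·-4 + -4·0 = 0
  a_5 = 2·0 + -2·-4 + -4·-4 = 24
  a_6 = 2·24 + -2·0 + -4·-4 = 64
  a_7 = 2·64 + -2·24 + -4·0 = 80
  a_8 = 2·80 + -2·64 + -4·24 = -64

2,-2,-4 ; -64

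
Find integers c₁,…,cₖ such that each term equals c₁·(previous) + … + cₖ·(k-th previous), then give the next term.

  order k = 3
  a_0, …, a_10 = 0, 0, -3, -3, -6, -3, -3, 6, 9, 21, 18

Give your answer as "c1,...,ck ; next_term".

  a_3 = 1·-3 + 1·0 + -2·0 = -3
  a_4 = 1·-3 + 1·-3 + -2·0 = -6
  a_5 = 1·-6 + 1·-3 + -2·-3 = -3
  a_6 = 1·-3 + 1·-6 + -2·-3 = -3
  a_7 = 1·-3 + 1·-3 + -2·-6 = 6
  a_8 = 1·6 + 1·-3 + -2·-3 = 9
  a_9 = 1·9 + 1·6 + -2·-3 = 21
  a_10 = 1·21 + 1·9 + -2·6 = 18
  a_11 = 1·18 + 1·21 + -2·9 = 21

1,1,-2 ; 21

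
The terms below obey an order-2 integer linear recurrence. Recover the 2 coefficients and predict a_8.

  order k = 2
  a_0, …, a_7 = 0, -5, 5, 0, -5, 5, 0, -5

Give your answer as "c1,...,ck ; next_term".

  a_2 = -1·-5 + -1·0 = 5
  a_3 = -1·5 + -1·-5 = 0
  a_4 = -1·0 + -1·5 = -5
  a_5 = -1·-5 + -1·0 = 5
  a_6 = -1·5 + -1·-5 = 0
  a_7 = -1·0 + -1·5 = -5
  a_8 = -1·-5 + -1·0 = 5

-1,-1 ; 5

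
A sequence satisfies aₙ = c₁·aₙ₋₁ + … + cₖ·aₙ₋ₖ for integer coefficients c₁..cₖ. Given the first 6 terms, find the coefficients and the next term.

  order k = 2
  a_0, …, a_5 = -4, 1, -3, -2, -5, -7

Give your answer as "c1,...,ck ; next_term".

  a_2 = 1·1 + 1·-4 = -3
  a_3 = 1·-3 + 1·1 = -2
  a_4 = 1·-2 + 1·-3 = -5
  a_5 = 1·-5 + 1·-2 = -7
  a_6 = 1·-7 + 1·-5 = -12

1,1 ; -12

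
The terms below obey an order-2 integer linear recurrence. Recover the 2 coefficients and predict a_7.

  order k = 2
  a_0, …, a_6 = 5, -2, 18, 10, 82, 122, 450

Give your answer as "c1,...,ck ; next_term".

1,4 ; 938

  a_2 = 1·-2 + 4·5 = 18
  a_3 = 1·18 + 4·-2 = 10
  a_4 = 1·10 + 4·18 = 82
  a_5 = 1·82 + 4·10 = 122
  a_6 = 1·122 + 4·82 = 450
  a_7 = 1·450 + 4·122 = 938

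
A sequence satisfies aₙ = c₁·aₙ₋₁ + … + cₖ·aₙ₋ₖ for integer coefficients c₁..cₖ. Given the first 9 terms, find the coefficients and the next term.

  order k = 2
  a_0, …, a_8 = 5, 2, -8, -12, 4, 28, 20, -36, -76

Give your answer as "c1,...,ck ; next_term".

  a_2 = 1·2 + -2·5 = -8
  a_3 = 1·-8 + -2·2 = -12
  a_4 = 1·-12 + -2·-8 = 4
  a_5 = 1·4 + -2·-12 = 28
  a_6 = 1·28 + -2·4 = 20
  a_7 = 1·20 + -2·28 = -36
  a_8 = 1·-36 + -2·20 = -76
  a_9 = 1·-76 + -2·-36 = -4

1,-2 ; -4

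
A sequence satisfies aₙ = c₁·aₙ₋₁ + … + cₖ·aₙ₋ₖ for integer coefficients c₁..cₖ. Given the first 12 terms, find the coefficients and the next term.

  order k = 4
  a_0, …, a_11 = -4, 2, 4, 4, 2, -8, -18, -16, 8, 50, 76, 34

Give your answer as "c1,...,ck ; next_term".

  a_4 = 1·4 + -1·4 + -1·2 + -1·-4 = 2
  a_5 = 1·2 + -1·4 + -1·4 + -1·2 = -8
  a_6 = 1·-8 + -1·2 + -1·4 + -1·4 = -18
  a_7 = 1·-18 + -1·-8 + -1·2 + -1·4 = -16
  a_8 = 1·-16 + -1·-18 + -1·-8 + -1·2 = 8
  a_9 = 1·8 + -1·-16 + -1·-18 + -1·-8 = 50
  a_10 = 1·50 + -1·8 + -1·-16 + -1·-18 = 76
  a_11 = 1·76 + -1·50 + -1·8 + -1·-16 = 34
  a_12 = 1·34 + -1·76 + -1·50 + -1·8 = -100

1,-1,-1,-1 ; -100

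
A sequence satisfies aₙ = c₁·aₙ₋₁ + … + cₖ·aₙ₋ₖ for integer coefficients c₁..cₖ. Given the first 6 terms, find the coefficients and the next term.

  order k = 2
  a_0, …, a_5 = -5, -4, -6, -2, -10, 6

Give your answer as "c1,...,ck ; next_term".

  a_2 = -1·-4 + 2·-5 = -6
  a_3 = -1·-6 + 2·-4 = -2
  a_4 = -1·-2 + 2·-6 = -10
  a_5 = -1·-10 + 2·-2 = 6
  a_6 = -1·6 + 2·-10 = -26

-1,2 ; -26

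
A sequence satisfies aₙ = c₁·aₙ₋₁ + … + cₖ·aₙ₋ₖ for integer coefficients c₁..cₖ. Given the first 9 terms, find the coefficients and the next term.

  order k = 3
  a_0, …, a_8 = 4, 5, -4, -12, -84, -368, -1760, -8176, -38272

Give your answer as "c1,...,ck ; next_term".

4,4,-4 ; -178752

  a_3 = 4·-4 + 4·5 + -4·4 = -12
  a_4 = 4·-12 + 4·-4 + -4·5 = -84
  a_5 = 4·-84 + 4·-12 + -4·-4 = -368
  a_6 = 4·-368 + 4·-84 + -4·-12 = -1760
  a_7 = 4·-1760 + 4·-368 + -4·-84 = -8176
  a_8 = 4·-8176 + 4·-1760 + -4·-368 = -38272
  a_9 = 4·-38272 + 4·-8176 + -4·-1760 = -178752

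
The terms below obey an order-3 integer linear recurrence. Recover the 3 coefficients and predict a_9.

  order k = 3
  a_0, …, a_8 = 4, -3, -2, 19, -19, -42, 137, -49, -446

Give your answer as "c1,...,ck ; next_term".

  a_3 = -1·-2 + -3·-3 + 2·4 = 19
  a_4 = -1·19 + -3·-2 + 2·-3 = -19
  a_5 = -1·-19 + -3·19 + 2·-2 = -42
  a_6 = -1·-42 + -3·-19 + 2·19 = 137
  a_7 = -1·137 + -3·-42 + 2·-19 = -49
  a_8 = -1·-49 + -3·137 + 2·-42 = -446
  a_9 = -1·-446 + -3·-49 + 2·137 = 867

-1,-3,2 ; 867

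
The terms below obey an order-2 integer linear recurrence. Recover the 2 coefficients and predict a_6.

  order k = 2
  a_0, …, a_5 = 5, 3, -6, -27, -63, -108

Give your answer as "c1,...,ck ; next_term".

3,-3 ; -135

  a_2 = 3·3 + -3·5 = -6
  a_3 = 3·-6 + -3·3 = -27
  a_4 = 3·-27 + -3·-6 = -63
  a_5 = 3·-63 + -3·-27 = -108
  a_6 = 3·-108 + -3·-63 = -135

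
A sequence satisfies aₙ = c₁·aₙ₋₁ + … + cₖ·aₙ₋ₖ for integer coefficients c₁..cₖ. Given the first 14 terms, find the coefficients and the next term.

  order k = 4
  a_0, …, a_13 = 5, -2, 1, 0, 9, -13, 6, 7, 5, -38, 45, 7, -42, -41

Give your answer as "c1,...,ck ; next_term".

  a_4 = -1·0 + -1·1 + 0·-2 + 2·5 = 9
  a_5 = -1·9 + -1·0 + 0·1 + 2·-2 = -13
  a_6 = -1·-13 + -1·9 + 0·0 + 2·1 = 6
  a_7 = -1·6 + -1·-13 + 0·9 + 2·0 = 7
  a_8 = -1·7 + -1·6 + 0·-13 + 2·9 = 5
  a_9 = -1·5 + -1·7 + 0·6 + 2·-13 = -38
  a_10 = -1·-38 + -1·5 + 0·7 + 2·6 = 45
  a_11 = -1·45 + -1·-38 + 0·5 + 2·7 = 7
  a_12 = -1·7 + -1·45 + 0·-38 + 2·5 = -42
  a_13 = -1·-42 + -1·7 + 0·45 + 2·-38 = -41
  a_14 = -1·-41 + -1·-42 + 0·7 + 2·45 = 173

-1,-1,0,2 ; 173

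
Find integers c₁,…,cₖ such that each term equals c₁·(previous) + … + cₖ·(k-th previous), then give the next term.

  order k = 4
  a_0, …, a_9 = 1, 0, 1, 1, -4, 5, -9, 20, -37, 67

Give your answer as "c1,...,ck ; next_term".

  a_4 = -2·1 + -1·1 + -2·0 + -1·1 = -4
  a_5 = -2·-4 + -1·1 + -2·1 + -1·0 = 5
  a_6 = -2·5 + -1·-4 + -2·1 + -1·1 = -9
  a_7 = -2·-9 + -1·5 + -2·-4 + -1·1 = 20
  a_8 = -2·20 + -1·-9 + -2·5 + -1·-4 = -37
  a_9 = -2·-37 + -1·20 + -2·-9 + -1·5 = 67
  a_10 = -2·67 + -1·-37 + -2·20 + -1·-9 = -128

-2,-1,-2,-1 ; -128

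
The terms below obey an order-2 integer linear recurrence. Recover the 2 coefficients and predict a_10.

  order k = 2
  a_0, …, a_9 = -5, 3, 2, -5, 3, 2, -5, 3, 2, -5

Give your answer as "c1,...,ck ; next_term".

-1,-1 ; 3

  a_2 = -1·3 + -1·-5 = 2
  a_3 = -1·2 + -1·3 = -5
  a_4 = -1·-5 + -1·2 = 3
  a_5 = -1·3 + -1·-5 = 2
  a_6 = -1·2 + -1·3 = -5
  a_7 = -1·-5 + -1·2 = 3
  a_8 = -1·3 + -1·-5 = 2
  a_9 = -1·2 + -1·3 = -5
  a_10 = -1·-5 + -1·2 = 3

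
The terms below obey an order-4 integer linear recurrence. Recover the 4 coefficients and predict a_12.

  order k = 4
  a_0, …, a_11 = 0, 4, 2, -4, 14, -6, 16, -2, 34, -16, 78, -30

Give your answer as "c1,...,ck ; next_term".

-1,1,2,2 ; 144

  a_4 = -1·-4 + 1·2 + 2·4 + 2·0 = 14
  a_5 = -1·14 + 1·-4 + 2·2 + 2·4 = -6
  a_6 = -1·-6 + 1·14 + 2·-4 + 2·2 = 16
  a_7 = -1·16 + 1·-6 + 2·14 + 2·-4 = -2
  a_8 = -1·-2 + 1·16 + 2·-6 + 2·14 = 34
  a_9 = -1·34 + 1·-2 + 2·16 + 2·-6 = -16
  a_10 = -1·-16 + 1·34 + 2·-2 + 2·16 = 78
  a_11 = -1·78 + 1·-16 + 2·34 + 2·-2 = -30
  a_12 = -1·-30 + 1·78 + 2·-16 + 2·34 = 144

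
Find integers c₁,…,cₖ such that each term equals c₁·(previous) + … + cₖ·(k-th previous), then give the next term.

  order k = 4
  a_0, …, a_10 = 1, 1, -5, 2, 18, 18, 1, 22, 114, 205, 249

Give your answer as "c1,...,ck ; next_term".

2,-2,3,1 ; 452

  a_4 = 2·2 + -2·-5 + 3·1 + 1·1 = 18
  a_5 = 2·18 + -2·2 + 3·-5 + 1·1 = 18
  a_6 = 2·18 + -2·18 + 3·2 + 1·-5 = 1
  a_7 = 2·1 + -2·18 + 3·18 + 1·2 = 22
  a_8 = 2·22 + -2·1 + 3·18 + 1·18 = 114
  a_9 = 2·114 + -2·22 + 3·1 + 1·18 = 205
  a_10 = 2·205 + -2·114 + 3·22 + 1·1 = 249
  a_11 = 2·249 + -2·205 + 3·114 + 1·22 = 452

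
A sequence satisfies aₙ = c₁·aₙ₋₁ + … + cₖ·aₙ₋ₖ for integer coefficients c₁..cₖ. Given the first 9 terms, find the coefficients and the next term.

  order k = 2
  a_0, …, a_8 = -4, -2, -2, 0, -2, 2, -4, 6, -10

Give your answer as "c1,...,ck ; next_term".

  a_2 = -1·-2 + 1·-4 = -2
  a_3 = -1·-2 + 1·-2 = 0
  a_4 = -1·0 + 1·-2 = -2
  a_5 = -1·-2 + 1·0 = 2
  a_6 = -1·2 + 1·-2 = -4
  a_7 = -1·-4 + 1·2 = 6
  a_8 = -1·6 + 1·-4 = -10
  a_9 = -1·-10 + 1·6 = 16

-1,1 ; 16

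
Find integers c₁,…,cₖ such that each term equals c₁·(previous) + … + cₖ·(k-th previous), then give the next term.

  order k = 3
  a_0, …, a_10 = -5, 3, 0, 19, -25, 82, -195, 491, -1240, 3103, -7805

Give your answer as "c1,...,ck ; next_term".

-1,3,-2 ; 19594

  a_3 = -1·0 + 3·3 + -2·-5 = 19
  a_4 = -1·19 + 3·0 + -2·3 = -25
  a_5 = -1·-25 + 3·19 + -2·0 = 82
  a_6 = -1·82 + 3·-25 + -2·19 = -195
  a_7 = -1·-195 + 3·82 + -2·-25 = 491
  a_8 = -1·491 + 3·-195 + -2·82 = -1240
  a_9 = -1·-1240 + 3·491 + -2·-195 = 3103
  a_10 = -1·3103 + 3·-1240 + -2·491 = -7805
  a_11 = -1·-7805 + 3·3103 + -2·-1240 = 19594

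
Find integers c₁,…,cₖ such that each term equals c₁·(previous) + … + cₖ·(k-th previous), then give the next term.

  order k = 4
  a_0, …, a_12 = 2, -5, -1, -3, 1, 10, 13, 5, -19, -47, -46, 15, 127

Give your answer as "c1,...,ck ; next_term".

1,-1,-1,-1 ; 205

  a_4 = 1·-3 + -1·-1 + -1·-5 + -1·2 = 1
  a_5 = 1·1 + -1·-3 + -1·-1 + -1·-5 = 10
  a_6 = 1·10 + -1·1 + -1·-3 + -1·-1 = 13
  a_7 = 1·13 + -1·10 + -1·1 + -1·-3 = 5
  a_8 = 1·5 + -1·13 + -1·10 + -1·1 = -19
  a_9 = 1·-19 + -1·5 + -1·13 + -1·10 = -47
  a_10 = 1·-47 + -1·-19 + -1·5 + -1·13 = -46
  a_11 = 1·-46 + -1·-47 + -1·-19 + -1·5 = 15
  a_12 = 1·15 + -1·-46 + -1·-47 + -1·-19 = 127
  a_13 = 1·127 + -1·15 + -1·-46 + -1·-47 = 205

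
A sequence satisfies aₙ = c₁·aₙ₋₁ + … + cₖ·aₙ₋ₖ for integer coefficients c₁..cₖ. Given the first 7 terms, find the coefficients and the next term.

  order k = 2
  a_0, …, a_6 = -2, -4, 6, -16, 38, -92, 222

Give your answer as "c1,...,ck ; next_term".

  a_2 = -2·-4 + 1·-2 = 6
  a_3 = -2·6 + 1·-4 = -16
  a_4 = -2·-16 + 1·6 = 38
  a_5 = -2·38 + 1·-16 = -92
  a_6 = -2·-92 + 1·38 = 222
  a_7 = -2·222 + 1·-92 = -536

-2,1 ; -536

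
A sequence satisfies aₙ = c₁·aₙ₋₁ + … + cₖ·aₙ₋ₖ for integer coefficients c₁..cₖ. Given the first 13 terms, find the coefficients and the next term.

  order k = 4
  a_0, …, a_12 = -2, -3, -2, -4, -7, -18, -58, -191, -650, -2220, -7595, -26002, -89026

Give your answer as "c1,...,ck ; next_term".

3,2,-1,-3 ; -304827

  a_4 = 3·-4 + 2·-2 + -1·-3 + -3·-2 = -7
  a_5 = 3·-7 + 2·-4 + -1·-2 + -3·-3 = -18
  a_6 = 3·-18 + 2·-7 + -1·-4 + -3·-2 = -58
  a_7 = 3·-58 + 2·-18 + -1·-7 + -3·-4 = -191
  a_8 = 3·-191 + 2·-58 + -1·-18 + -3·-7 = -650
  a_9 = 3·-650 + 2·-191 + -1·-58 + -3·-18 = -2220
  a_10 = 3·-2220 + 2·-650 + -1·-191 + -3·-58 = -7595
  a_11 = 3·-7595 + 2·-2220 + -1·-650 + -3·-191 = -26002
  a_12 = 3·-26002 + 2·-7595 + -1·-2220 + -3·-650 = -89026
  a_13 = 3·-89026 + 2·-26002 + -1·-7595 + -3·-2220 = -304827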